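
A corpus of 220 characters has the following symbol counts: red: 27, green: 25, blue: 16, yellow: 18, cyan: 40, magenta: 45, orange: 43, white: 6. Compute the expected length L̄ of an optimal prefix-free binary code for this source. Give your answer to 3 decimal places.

2.882 bits/symbol

Probabilities are the counts divided by 220.
Repeatedly combine the two least-probable nodes; the expected code length is the sum of the merged weights.
merge 3/110 + 4/55 → 1/10
merge 9/110 + 1/10 → 2/11
merge 5/44 + 27/220 → 13/55
merge 2/11 + 2/11 → 4/11
merge 43/220 + 9/44 → 2/5
merge 13/55 + 4/11 → 3/5
merge 2/5 + 3/5 → 1
L = 1/10 + 2/11 + 13/55 + 4/11 + 2/5 + 3/5 + 1 = 317/110 ≈ 2.882 bits/symbol.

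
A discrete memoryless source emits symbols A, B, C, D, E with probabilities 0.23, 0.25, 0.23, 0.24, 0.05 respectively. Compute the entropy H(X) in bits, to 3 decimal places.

2.186 bits

H = −Σ pᵢ log₂ pᵢ.
−0.23·log₂(0.23) = 0.4877
−0.25·log₂(0.25) = 0.5000
−0.23·log₂(0.23) = 0.4877
−0.24·log₂(0.24) = 0.4941
−0.05·log₂(0.05) = 0.2161
Sum ≈ 2.1856 → 2.186 bits.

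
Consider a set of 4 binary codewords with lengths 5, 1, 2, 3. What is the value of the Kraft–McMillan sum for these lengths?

0.90625

With common denominator 2^5 = 32: Σ 2^(−ℓᵢ) = 1/32 + 16/32 + 8/32 + 4/32 = 29/32 = 0.90625.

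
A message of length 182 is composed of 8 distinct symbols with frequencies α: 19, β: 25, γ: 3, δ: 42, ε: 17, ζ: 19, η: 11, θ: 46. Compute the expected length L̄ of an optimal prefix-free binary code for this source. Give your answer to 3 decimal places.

Probabilities are the counts divided by 182.
Repeatedly combine the two least-probable nodes; the expected code length is the sum of the merged weights.
merge 3/182 + 11/182 → 1/13
merge 1/13 + 17/182 → 31/182
merge 19/182 + 19/182 → 19/91
merge 25/182 + 31/182 → 4/13
merge 19/91 + 3/13 → 40/91
merge 23/91 + 4/13 → 51/91
merge 40/91 + 51/91 → 1
L = 1/13 + 31/182 + 19/91 + 4/13 + 40/91 + 51/91 + 1 = 503/182 ≈ 2.764 bits/symbol.

2.764 bits/symbol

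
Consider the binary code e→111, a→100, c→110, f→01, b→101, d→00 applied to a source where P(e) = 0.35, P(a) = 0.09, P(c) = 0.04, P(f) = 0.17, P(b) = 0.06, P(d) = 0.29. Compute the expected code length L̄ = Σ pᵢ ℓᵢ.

L̄ = Σ pᵢ·ℓᵢ = 0.35·3 + 0.09·3 + 0.04·3 + 0.17·2 + 0.06·3 + 0.29·2 = 2.54 bits/symbol.

2.54 bits/symbol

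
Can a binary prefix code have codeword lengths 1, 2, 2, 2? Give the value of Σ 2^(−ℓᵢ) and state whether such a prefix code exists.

1.25; no

With common denominator 2^2 = 4: Σ 2^(−ℓᵢ) = 2/4 + 1/4 + 1/4 + 1/4 = 5/4 = 1.25.
Kraft's inequality requires Σ ≤ 1; here Σ = 1.25 > 1, so no such prefix code exists.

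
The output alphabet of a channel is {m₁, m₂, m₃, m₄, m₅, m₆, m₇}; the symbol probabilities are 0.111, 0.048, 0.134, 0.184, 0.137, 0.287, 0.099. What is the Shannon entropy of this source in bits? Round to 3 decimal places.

2.640 bits

H = −Σ pᵢ log₂ pᵢ.
−0.111·log₂(0.111) = 0.3520
−0.048·log₂(0.048) = 0.2103
−0.134·log₂(0.134) = 0.3886
−0.184·log₂(0.184) = 0.4494
−0.137·log₂(0.137) = 0.3929
−0.287·log₂(0.287) = 0.5169
−0.099·log₂(0.099) = 0.3303
Sum ≈ 2.6403 → 2.640 bits.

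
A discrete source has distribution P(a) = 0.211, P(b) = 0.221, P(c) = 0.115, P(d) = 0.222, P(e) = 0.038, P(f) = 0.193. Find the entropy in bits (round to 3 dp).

2.433 bits

H = −Σ pᵢ log₂ pᵢ.
−0.211·log₂(0.211) = 0.4736
−0.221·log₂(0.221) = 0.4813
−0.115·log₂(0.115) = 0.3588
−0.222·log₂(0.222) = 0.4820
−0.038·log₂(0.038) = 0.1793
−0.193·log₂(0.193) = 0.4581
Sum ≈ 2.4331 → 2.433 bits.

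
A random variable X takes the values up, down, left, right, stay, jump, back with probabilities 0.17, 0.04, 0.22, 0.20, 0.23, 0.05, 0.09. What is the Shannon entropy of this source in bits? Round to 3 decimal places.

2.582 bits

H = −Σ pᵢ log₂ pᵢ.
−0.17·log₂(0.17) = 0.4346
−0.04·log₂(0.04) = 0.1858
−0.22·log₂(0.22) = 0.4806
−0.20·log₂(0.20) = 0.4644
−0.23·log₂(0.23) = 0.4877
−0.05·log₂(0.05) = 0.2161
−0.09·log₂(0.09) = 0.3127
Sum ≈ 2.5817 → 2.582 bits.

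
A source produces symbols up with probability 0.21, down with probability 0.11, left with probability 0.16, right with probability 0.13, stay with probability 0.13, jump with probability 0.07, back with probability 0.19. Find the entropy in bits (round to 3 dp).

2.735 bits

H = −Σ pᵢ log₂ pᵢ.
−0.21·log₂(0.21) = 0.4728
−0.11·log₂(0.11) = 0.3503
−0.16·log₂(0.16) = 0.4230
−0.13·log₂(0.13) = 0.3826
−0.13·log₂(0.13) = 0.3826
−0.07·log₂(0.07) = 0.2686
−0.19·log₂(0.19) = 0.4552
Sum ≈ 2.7352 → 2.735 bits.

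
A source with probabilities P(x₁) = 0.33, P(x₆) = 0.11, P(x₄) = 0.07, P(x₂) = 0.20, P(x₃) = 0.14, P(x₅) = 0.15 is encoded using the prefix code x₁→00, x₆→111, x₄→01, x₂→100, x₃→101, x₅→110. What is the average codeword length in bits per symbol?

2.6 bits/symbol

L̄ = Σ pᵢ·ℓᵢ = 0.33·2 + 0.11·3 + 0.07·2 + 0.20·3 + 0.14·3 + 0.15·3 = 2.6 bits/symbol.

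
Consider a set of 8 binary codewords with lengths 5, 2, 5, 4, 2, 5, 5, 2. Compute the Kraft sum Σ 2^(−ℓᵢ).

0.9375

With common denominator 2^5 = 32: Σ 2^(−ℓᵢ) = 1/32 + 8/32 + 1/32 + 2/32 + 8/32 + 1/32 + 1/32 + 8/32 = 30/32 = 0.9375.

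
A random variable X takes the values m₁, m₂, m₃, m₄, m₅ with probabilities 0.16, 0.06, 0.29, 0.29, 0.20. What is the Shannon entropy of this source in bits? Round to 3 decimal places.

2.167 bits

H = −Σ pᵢ log₂ pᵢ.
−0.16·log₂(0.16) = 0.4230
−0.06·log₂(0.06) = 0.2435
−0.29·log₂(0.29) = 0.5179
−0.29·log₂(0.29) = 0.5179
−0.20·log₂(0.20) = 0.4644
Sum ≈ 2.1667 → 2.167 bits.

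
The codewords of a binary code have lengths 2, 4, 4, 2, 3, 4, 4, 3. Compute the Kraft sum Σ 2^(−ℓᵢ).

1

With common denominator 2^4 = 16: Σ 2^(−ℓᵢ) = 4/16 + 1/16 + 1/16 + 4/16 + 2/16 + 1/16 + 1/16 + 2/16 = 16/16 = 1.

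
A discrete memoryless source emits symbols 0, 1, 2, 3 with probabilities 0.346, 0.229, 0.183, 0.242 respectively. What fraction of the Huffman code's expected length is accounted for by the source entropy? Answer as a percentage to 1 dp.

98.0%

Entropy H = −Σ p log₂ p ≈ 1.9605 bits.
Huffman merges: 183/1000+229/1000→103/250; 121/500+173/500→147/250; 103/250+147/250→1. L = 2 ≈ 2.0000.
Efficiency = H/L = 1.9605/2.0000 = 98.0%.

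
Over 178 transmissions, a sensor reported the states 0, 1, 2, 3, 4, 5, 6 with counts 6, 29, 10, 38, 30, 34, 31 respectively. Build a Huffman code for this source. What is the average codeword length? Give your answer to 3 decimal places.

2.685 bits/symbol

Probabilities are the counts divided by 178.
Repeatedly combine the two least-probable nodes; the expected code length is the sum of the merged weights.
merge 3/89 + 5/89 → 8/89
merge 8/89 + 29/178 → 45/178
merge 15/89 + 31/178 → 61/178
merge 17/89 + 19/89 → 36/89
merge 45/178 + 61/178 → 53/89
merge 36/89 + 53/89 → 1
L = 8/89 + 45/178 + 61/178 + 36/89 + 53/89 + 1 = 239/89 ≈ 2.685 bits/symbol.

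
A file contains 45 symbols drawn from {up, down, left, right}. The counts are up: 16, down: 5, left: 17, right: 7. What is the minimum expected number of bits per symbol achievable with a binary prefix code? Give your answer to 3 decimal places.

Probabilities are the counts divided by 45.
Repeatedly combine the two least-probable nodes; the expected code length is the sum of the merged weights.
merge 1/9 + 7/45 → 4/15
merge 4/15 + 16/45 → 28/45
merge 17/45 + 28/45 → 1
L = 4/15 + 28/45 + 1 = 17/9 ≈ 1.889 bits/symbol.

1.889 bits/symbol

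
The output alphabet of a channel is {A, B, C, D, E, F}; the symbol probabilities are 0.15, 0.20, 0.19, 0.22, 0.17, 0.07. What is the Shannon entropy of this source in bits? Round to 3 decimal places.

2.514 bits

H = −Σ pᵢ log₂ pᵢ.
−0.15·log₂(0.15) = 0.4105
−0.20·log₂(0.20) = 0.4644
−0.19·log₂(0.19) = 0.4552
−0.22·log₂(0.22) = 0.4806
−0.17·log₂(0.17) = 0.4346
−0.07·log₂(0.07) = 0.2686
Sum ≈ 2.5139 → 2.514 bits.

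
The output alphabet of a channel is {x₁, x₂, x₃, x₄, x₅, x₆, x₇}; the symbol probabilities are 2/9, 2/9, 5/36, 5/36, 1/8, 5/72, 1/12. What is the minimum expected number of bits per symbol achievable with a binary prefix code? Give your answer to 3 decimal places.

2.708 bits/symbol

Repeatedly combine the two least-probable nodes; the expected code length is the sum of the merged weights.
merge 5/72 + 1/12 → 11/72
merge 1/8 + 5/36 → 19/72
merge 5/36 + 11/72 → 7/24
merge 2/9 + 2/9 → 4/9
merge 19/72 + 7/24 → 5/9
merge 4/9 + 5/9 → 1
L = 11/72 + 19/72 + 7/24 + 4/9 + 5/9 + 1 = 65/24 ≈ 2.708 bits/symbol.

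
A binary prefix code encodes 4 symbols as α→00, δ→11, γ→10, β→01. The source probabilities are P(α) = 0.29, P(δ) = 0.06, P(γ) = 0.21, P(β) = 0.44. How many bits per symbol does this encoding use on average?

2 bits/symbol

L̄ = Σ pᵢ·ℓᵢ = 0.29·2 + 0.06·2 + 0.21·2 + 0.44·2 = 2 bits/symbol.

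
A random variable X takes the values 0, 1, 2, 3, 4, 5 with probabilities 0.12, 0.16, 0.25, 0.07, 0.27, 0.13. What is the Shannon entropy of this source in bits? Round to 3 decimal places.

H = −Σ pᵢ log₂ pᵢ.
−0.12·log₂(0.12) = 0.3671
−0.16·log₂(0.16) = 0.4230
−0.25·log₂(0.25) = 0.5000
−0.07·log₂(0.07) = 0.2686
−0.27·log₂(0.27) = 0.5100
−0.13·log₂(0.13) = 0.3826
Sum ≈ 2.4513 → 2.451 bits.

2.451 bits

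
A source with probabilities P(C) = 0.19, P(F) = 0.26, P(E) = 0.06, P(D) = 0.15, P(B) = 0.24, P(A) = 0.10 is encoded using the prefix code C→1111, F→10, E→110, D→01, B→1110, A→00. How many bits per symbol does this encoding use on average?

2.92 bits/symbol

L̄ = Σ pᵢ·ℓᵢ = 0.19·4 + 0.26·2 + 0.06·3 + 0.15·2 + 0.24·4 + 0.10·2 = 2.92 bits/symbol.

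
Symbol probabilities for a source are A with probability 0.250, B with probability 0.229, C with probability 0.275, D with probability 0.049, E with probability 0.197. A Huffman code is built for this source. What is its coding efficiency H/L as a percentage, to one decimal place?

Entropy H = −Σ p log₂ p ≈ 2.1741 bits.
Huffman merges: 49/1000+197/1000→123/500; 229/1000+123/500→19/40; 1/4+11/40→21/40; 19/40+21/40→1. L = 1123/500 ≈ 2.2460.
Efficiency = H/L = 2.1741/2.2460 = 96.8%.

96.8%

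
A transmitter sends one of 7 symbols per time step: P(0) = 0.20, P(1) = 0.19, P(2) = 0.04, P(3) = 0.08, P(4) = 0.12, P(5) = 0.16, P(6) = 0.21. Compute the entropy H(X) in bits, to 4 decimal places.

H = −Σ pᵢ log₂ pᵢ.
−0.20·log₂(0.20) = 0.4644
−0.19·log₂(0.19) = 0.4552
−0.04·log₂(0.04) = 0.1858
−0.08·log₂(0.08) = 0.2915
−0.12·log₂(0.12) = 0.3671
−0.16·log₂(0.16) = 0.4230
−0.21·log₂(0.21) = 0.4728
Sum ≈ 2.6598 → 2.6598 bits.

2.6598 bits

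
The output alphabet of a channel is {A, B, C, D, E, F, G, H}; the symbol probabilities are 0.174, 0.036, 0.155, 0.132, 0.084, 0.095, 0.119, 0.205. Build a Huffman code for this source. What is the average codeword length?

Repeatedly combine the two least-probable nodes; the expected code length is the sum of the merged weights.
merge 9/250 + 21/250 → 3/25
merge 19/200 + 119/1000 → 107/500
merge 3/25 + 33/250 → 63/250
merge 31/200 + 87/500 → 329/1000
merge 41/200 + 107/500 → 419/1000
merge 63/250 + 329/1000 → 581/1000
merge 419/1000 + 581/1000 → 1
L = 3/25 + 107/500 + 63/250 + 329/1000 + 419/1000 + 581/1000 + 1 = 583/200 = 2.915 bits/symbol.

2.915 bits/symbol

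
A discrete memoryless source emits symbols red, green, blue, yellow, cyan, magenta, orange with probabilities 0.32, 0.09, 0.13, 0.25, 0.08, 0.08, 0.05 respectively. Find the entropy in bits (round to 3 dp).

2.520 bits

H = −Σ pᵢ log₂ pᵢ.
−0.32·log₂(0.32) = 0.5260
−0.09·log₂(0.09) = 0.3127
−0.13·log₂(0.13) = 0.3826
−0.25·log₂(0.25) = 0.5000
−0.08·log₂(0.08) = 0.2915
−0.08·log₂(0.08) = 0.2915
−0.05·log₂(0.05) = 0.2161
Sum ≈ 2.5204 → 2.520 bits.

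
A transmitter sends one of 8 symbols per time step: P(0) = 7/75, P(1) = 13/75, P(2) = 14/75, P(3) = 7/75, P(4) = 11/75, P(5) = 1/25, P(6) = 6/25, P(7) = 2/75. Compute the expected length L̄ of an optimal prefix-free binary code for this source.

Repeatedly combine the two least-probable nodes; the expected code length is the sum of the merged weights.
merge 2/75 + 1/25 → 1/15
merge 1/15 + 7/75 → 4/25
merge 7/75 + 11/75 → 6/25
merge 4/25 + 13/75 → 1/3
merge 14/75 + 6/25 → 32/75
merge 6/25 + 1/3 → 43/75
merge 32/75 + 43/75 → 1
L = 1/15 + 4/25 + 6/25 + 1/3 + 32/75 + 43/75 + 1 = 14/5 = 2.8 bits/symbol.

2.8 bits/symbol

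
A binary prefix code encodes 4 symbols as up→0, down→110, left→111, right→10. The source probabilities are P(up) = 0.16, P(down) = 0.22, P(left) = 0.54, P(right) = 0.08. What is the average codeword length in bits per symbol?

2.6 bits/symbol

L̄ = Σ pᵢ·ℓᵢ = 0.16·1 + 0.22·3 + 0.54·3 + 0.08·2 = 2.6 bits/symbol.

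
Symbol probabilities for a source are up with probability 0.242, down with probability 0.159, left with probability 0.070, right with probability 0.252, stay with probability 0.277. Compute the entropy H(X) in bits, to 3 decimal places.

2.200 bits

H = −Σ pᵢ log₂ pᵢ.
−0.242·log₂(0.242) = 0.4954
−0.159·log₂(0.159) = 0.4218
−0.070·log₂(0.070) = 0.2686
−0.252·log₂(0.252) = 0.5011
−0.277·log₂(0.277) = 0.5130
Sum ≈ 2.1998 → 2.200 bits.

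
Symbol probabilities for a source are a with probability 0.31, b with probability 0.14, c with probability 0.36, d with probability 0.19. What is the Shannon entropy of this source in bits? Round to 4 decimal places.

H = −Σ pᵢ log₂ pᵢ.
−0.31·log₂(0.31) = 0.5238
−0.14·log₂(0.14) = 0.3971
−0.36·log₂(0.36) = 0.5306
−0.19·log₂(0.19) = 0.4552
Sum ≈ 1.9067 → 1.9067 bits.

1.9067 bits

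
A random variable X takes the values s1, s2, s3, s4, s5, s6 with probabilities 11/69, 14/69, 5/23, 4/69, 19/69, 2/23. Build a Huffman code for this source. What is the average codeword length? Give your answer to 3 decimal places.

Repeatedly combine the two least-probable nodes; the expected code length is the sum of the merged weights.
merge 4/69 + 2/23 → 10/69
merge 10/69 + 11/69 → 7/23
merge 14/69 + 5/23 → 29/69
merge 19/69 + 7/23 → 40/69
merge 29/69 + 40/69 → 1
L = 10/69 + 7/23 + 29/69 + 40/69 + 1 = 169/69 ≈ 2.449 bits/symbol.

2.449 bits/symbol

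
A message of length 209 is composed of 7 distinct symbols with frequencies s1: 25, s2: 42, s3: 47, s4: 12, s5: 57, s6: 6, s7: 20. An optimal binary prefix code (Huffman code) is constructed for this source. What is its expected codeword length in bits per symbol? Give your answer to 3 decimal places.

2.569 bits/symbol

Probabilities are the counts divided by 209.
Repeatedly combine the two least-probable nodes; the expected code length is the sum of the merged weights.
merge 6/209 + 12/209 → 18/209
merge 18/209 + 20/209 → 2/11
merge 25/209 + 2/11 → 63/209
merge 42/209 + 47/209 → 89/209
merge 3/11 + 63/209 → 120/209
merge 89/209 + 120/209 → 1
L = 18/209 + 2/11 + 63/209 + 89/209 + 120/209 + 1 = 537/209 ≈ 2.569 bits/symbol.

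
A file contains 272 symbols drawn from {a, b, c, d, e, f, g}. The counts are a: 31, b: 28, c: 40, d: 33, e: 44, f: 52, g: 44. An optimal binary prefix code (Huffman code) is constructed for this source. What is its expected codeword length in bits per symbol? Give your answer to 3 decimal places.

2.809 bits/symbol

Probabilities are the counts divided by 272.
Repeatedly combine the two least-probable nodes; the expected code length is the sum of the merged weights.
merge 7/68 + 31/272 → 59/272
merge 33/272 + 5/34 → 73/272
merge 11/68 + 11/68 → 11/34
merge 13/68 + 59/272 → 111/272
merge 73/272 + 11/34 → 161/272
merge 111/272 + 161/272 → 1
L = 59/272 + 73/272 + 11/34 + 111/272 + 161/272 + 1 = 191/68 ≈ 2.809 bits/symbol.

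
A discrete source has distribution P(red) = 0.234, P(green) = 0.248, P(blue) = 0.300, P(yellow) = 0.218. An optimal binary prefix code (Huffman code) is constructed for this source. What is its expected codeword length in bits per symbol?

Repeatedly combine the two least-probable nodes; the expected code length is the sum of the merged weights.
merge 109/500 + 117/500 → 113/250
merge 31/125 + 3/10 → 137/250
merge 113/250 + 137/250 → 1
L = 113/250 + 137/250 + 1 = 2 bits/symbol.

2 bits/symbol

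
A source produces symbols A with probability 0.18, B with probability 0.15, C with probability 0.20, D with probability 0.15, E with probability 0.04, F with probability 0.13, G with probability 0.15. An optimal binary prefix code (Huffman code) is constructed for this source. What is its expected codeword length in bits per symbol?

Repeatedly combine the two least-probable nodes; the expected code length is the sum of the merged weights.
merge 1/25 + 13/100 → 17/100
merge 3/20 + 3/20 → 3/10
merge 3/20 + 17/100 → 8/25
merge 9/50 + 1/5 → 19/50
merge 3/10 + 8/25 → 31/50
merge 19/50 + 31/50 → 1
L = 17/100 + 3/10 + 8/25 + 19/50 + 31/50 + 1 = 279/100 = 2.79 bits/symbol.

2.79 bits/symbol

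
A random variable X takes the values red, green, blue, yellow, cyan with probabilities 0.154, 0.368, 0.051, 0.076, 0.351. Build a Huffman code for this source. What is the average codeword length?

2.04 bits/symbol

Repeatedly combine the two least-probable nodes; the expected code length is the sum of the merged weights.
merge 51/1000 + 19/250 → 127/1000
merge 127/1000 + 77/500 → 281/1000
merge 281/1000 + 351/1000 → 79/125
merge 46/125 + 79/125 → 1
L = 127/1000 + 281/1000 + 79/125 + 1 = 51/25 = 2.04 bits/symbol.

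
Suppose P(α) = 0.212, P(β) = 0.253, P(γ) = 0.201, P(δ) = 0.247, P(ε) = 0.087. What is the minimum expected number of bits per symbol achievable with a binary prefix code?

Repeatedly combine the two least-probable nodes; the expected code length is the sum of the merged weights.
merge 87/1000 + 201/1000 → 36/125
merge 53/250 + 247/1000 → 459/1000
merge 253/1000 + 36/125 → 541/1000
merge 459/1000 + 541/1000 → 1
L = 36/125 + 459/1000 + 541/1000 + 1 = 286/125 = 2.288 bits/symbol.

2.288 bits/symbol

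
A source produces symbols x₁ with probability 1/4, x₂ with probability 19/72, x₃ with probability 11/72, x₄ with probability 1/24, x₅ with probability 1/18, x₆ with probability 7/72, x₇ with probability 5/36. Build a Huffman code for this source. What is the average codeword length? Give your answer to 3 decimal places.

Repeatedly combine the two least-probable nodes; the expected code length is the sum of the merged weights.
merge 1/24 + 1/18 → 7/72
merge 7/72 + 7/72 → 7/36
merge 5/36 + 11/72 → 7/24
merge 7/36 + 1/4 → 4/9
merge 19/72 + 7/24 → 5/9
merge 4/9 + 5/9 → 1
L = 7/72 + 7/36 + 7/24 + 4/9 + 5/9 + 1 = 31/12 ≈ 2.583 bits/symbol.

2.583 bits/symbol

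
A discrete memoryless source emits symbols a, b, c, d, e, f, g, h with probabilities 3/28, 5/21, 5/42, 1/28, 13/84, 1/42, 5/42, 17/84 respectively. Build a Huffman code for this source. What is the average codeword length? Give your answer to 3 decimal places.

2.786 bits/symbol

Repeatedly combine the two least-probable nodes; the expected code length is the sum of the merged weights.
merge 1/42 + 1/28 → 5/84
merge 5/84 + 3/28 → 1/6
merge 5/42 + 5/42 → 5/21
merge 13/84 + 1/6 → 9/28
merge 17/84 + 5/21 → 37/84
merge 5/21 + 9/28 → 47/84
merge 37/84 + 47/84 → 1
L = 5/84 + 1/6 + 5/21 + 9/28 + 37/84 + 47/84 + 1 = 39/14 ≈ 2.786 bits/symbol.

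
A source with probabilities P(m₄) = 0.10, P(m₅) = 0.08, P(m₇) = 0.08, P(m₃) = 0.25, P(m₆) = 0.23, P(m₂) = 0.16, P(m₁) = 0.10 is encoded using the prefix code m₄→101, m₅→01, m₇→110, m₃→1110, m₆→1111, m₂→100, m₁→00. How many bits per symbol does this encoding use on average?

3.3 bits/symbol

L̄ = Σ pᵢ·ℓᵢ = 0.10·3 + 0.08·2 + 0.08·3 + 0.25·4 + 0.23·4 + 0.16·3 + 0.10·2 = 3.3 bits/symbol.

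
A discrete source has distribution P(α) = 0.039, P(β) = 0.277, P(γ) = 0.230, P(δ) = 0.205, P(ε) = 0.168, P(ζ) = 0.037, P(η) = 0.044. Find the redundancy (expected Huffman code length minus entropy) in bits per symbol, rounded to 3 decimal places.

Entropy H = −Σ p log₂ p ≈ 2.4585 bits.
Huffman merges: 37/1000+39/1000→19/250; 11/250+19/250→3/25; 3/25+21/125→36/125; 41/200+23/100→87/200; 277/1000+36/125→113/200; 87/200+113/200→1. L = 621/250 ≈ 2.4840.
L − H = 2.4840 − 2.4585 = 0.025 bits.

0.025 bits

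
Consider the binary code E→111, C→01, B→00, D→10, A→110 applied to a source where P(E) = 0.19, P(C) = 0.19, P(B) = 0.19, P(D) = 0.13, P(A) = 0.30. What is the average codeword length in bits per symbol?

L̄ = Σ pᵢ·ℓᵢ = 0.19·3 + 0.19·2 + 0.19·2 + 0.13·2 + 0.30·3 = 2.49 bits/symbol.

2.49 bits/symbol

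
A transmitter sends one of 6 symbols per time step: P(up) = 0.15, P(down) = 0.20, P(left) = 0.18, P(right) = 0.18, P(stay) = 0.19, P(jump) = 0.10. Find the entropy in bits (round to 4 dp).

2.5530 bits

H = −Σ pᵢ log₂ pᵢ.
−0.15·log₂(0.15) = 0.4105
−0.20·log₂(0.20) = 0.4644
−0.18·log₂(0.18) = 0.4453
−0.18·log₂(0.18) = 0.4453
−0.19·log₂(0.19) = 0.4552
−0.10·log₂(0.10) = 0.3322
Sum ≈ 2.5530 → 2.5530 bits.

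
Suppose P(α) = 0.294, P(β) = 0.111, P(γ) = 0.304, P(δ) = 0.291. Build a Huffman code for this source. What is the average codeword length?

2 bits/symbol

Repeatedly combine the two least-probable nodes; the expected code length is the sum of the merged weights.
merge 111/1000 + 291/1000 → 201/500
merge 147/500 + 38/125 → 299/500
merge 201/500 + 299/500 → 1
L = 201/500 + 299/500 + 1 = 2 bits/symbol.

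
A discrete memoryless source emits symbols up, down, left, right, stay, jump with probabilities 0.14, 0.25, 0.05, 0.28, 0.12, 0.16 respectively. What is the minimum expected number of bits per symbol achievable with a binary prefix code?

2.47 bits/symbol

Repeatedly combine the two least-probable nodes; the expected code length is the sum of the merged weights.
merge 1/20 + 3/25 → 17/100
merge 7/50 + 4/25 → 3/10
merge 17/100 + 1/4 → 21/50
merge 7/25 + 3/10 → 29/50
merge 21/50 + 29/50 → 1
L = 17/100 + 3/10 + 21/50 + 29/50 + 1 = 247/100 = 2.47 bits/symbol.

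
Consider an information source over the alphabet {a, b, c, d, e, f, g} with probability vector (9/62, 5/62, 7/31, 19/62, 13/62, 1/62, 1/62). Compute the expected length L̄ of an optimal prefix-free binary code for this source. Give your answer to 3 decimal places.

2.403 bits/symbol

Repeatedly combine the two least-probable nodes; the expected code length is the sum of the merged weights.
merge 1/62 + 1/62 → 1/31
merge 1/31 + 5/62 → 7/62
merge 7/62 + 9/62 → 8/31
merge 13/62 + 7/31 → 27/62
merge 8/31 + 19/62 → 35/62
merge 27/62 + 35/62 → 1
L = 1/31 + 7/62 + 8/31 + 27/62 + 35/62 + 1 = 149/62 ≈ 2.403 bits/symbol.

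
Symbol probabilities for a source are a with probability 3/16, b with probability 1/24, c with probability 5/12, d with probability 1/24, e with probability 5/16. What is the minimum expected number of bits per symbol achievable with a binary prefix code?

Repeatedly combine the two least-probable nodes; the expected code length is the sum of the merged weights.
merge 1/24 + 1/24 → 1/12
merge 1/12 + 3/16 → 13/48
merge 13/48 + 5/16 → 7/12
merge 5/12 + 7/12 → 1
L = 1/12 + 13/48 + 7/12 + 1 = 31/16 = 1.9375 bits/symbol.

1.9375 bits/symbol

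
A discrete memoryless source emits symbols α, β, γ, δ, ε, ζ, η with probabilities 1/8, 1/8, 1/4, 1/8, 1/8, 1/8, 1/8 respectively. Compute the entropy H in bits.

2.75 bits

Each probability is a power of 1/2, so log₂(1/p) is an integer.
H = Σ p·log₂(1/p) = 1/8·3 + 1/8·3 + 1/4·2 + 1/8·3 + 1/8·3 + 1/8·3 + 1/8·3 = 2.75 bits.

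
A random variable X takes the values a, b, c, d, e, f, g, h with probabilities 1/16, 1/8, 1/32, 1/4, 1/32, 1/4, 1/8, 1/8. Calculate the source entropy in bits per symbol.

Each probability is a power of 1/2, so log₂(1/p) is an integer.
H = Σ p·log₂(1/p) = 1/16·4 + 1/8·3 + 1/32·5 + 1/4·2 + 1/32·5 + 1/4·2 + 1/8·3 + 1/8·3 = 2.6875 bits.

2.6875 bits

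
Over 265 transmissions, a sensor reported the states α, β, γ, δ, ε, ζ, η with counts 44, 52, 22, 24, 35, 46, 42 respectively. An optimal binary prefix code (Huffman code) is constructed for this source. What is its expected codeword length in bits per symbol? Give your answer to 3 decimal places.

Probabilities are the counts divided by 265.
Repeatedly combine the two least-probable nodes; the expected code length is the sum of the merged weights.
merge 22/265 + 24/265 → 46/265
merge 7/53 + 42/265 → 77/265
merge 44/265 + 46/265 → 18/53
merge 46/265 + 52/265 → 98/265
merge 77/265 + 18/53 → 167/265
merge 98/265 + 167/265 → 1
L = 46/265 + 77/265 + 18/53 + 98/265 + 167/265 + 1 = 743/265 ≈ 2.804 bits/symbol.

2.804 bits/symbol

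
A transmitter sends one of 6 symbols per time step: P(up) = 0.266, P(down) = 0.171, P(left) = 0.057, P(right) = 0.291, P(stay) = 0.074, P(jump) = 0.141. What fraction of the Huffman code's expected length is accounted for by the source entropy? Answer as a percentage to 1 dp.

98.8%

Entropy H = −Σ p log₂ p ≈ 2.3742 bits.
Huffman merges: 57/1000+37/500→131/1000; 131/1000+141/1000→34/125; 171/1000+133/500→437/1000; 34/125+291/1000→563/1000; 437/1000+563/1000→1. L = 2403/1000 ≈ 2.4030.
Efficiency = H/L = 2.3742/2.4030 = 98.8%.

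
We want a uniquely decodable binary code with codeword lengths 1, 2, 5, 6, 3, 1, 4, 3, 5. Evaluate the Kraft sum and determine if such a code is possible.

With common denominator 2^6 = 64: Σ 2^(−ℓᵢ) = 32/64 + 16/64 + 2/64 + 1/64 + 8/64 + 32/64 + 4/64 + 8/64 + 2/64 = 105/64 = 1.640625.
Kraft's inequality requires Σ ≤ 1; here Σ = 1.640625 > 1, so no such prefix code exists.

1.640625; no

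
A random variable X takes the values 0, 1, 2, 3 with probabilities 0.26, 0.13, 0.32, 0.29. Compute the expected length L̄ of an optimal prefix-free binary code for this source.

Repeatedly combine the two least-probable nodes; the expected code length is the sum of the merged weights.
merge 13/100 + 13/50 → 39/100
merge 29/100 + 8/25 → 61/100
merge 39/100 + 61/100 → 1
L = 39/100 + 61/100 + 1 = 2 bits/symbol.

2 bits/symbol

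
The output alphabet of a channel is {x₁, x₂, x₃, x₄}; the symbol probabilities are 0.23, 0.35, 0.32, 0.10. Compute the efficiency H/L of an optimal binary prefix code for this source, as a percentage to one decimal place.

94.7%

Entropy H = −Σ p log₂ p ≈ 1.8760 bits.
Huffman merges: 1/10+23/100→33/100; 8/25+33/100→13/20; 7/20+13/20→1. L = 99/50 ≈ 1.9800.
Efficiency = H/L = 1.8760/1.9800 = 94.7%.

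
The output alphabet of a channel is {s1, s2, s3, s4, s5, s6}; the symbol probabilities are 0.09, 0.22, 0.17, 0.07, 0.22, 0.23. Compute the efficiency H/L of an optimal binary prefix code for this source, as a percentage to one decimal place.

Entropy H = −Σ p log₂ p ≈ 2.4646 bits.
Huffman merges: 7/100+9/100→4/25; 4/25+17/100→33/100; 11/50+11/50→11/25; 23/100+33/100→14/25; 11/25+14/25→1. L = 249/100 ≈ 2.4900.
Efficiency = H/L = 2.4646/2.4900 = 99.0%.

99.0%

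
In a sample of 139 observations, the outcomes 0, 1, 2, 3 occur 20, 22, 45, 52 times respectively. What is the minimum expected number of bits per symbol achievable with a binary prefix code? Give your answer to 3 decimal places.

Probabilities are the counts divided by 139.
Repeatedly combine the two least-probable nodes; the expected code length is the sum of the merged weights.
merge 20/139 + 22/139 → 42/139
merge 42/139 + 45/139 → 87/139
merge 52/139 + 87/139 → 1
L = 42/139 + 87/139 + 1 = 268/139 ≈ 1.928 bits/symbol.

1.928 bits/symbol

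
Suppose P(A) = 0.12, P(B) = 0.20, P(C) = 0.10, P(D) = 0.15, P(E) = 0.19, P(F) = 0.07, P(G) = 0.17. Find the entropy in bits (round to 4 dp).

2.7326 bits

H = −Σ pᵢ log₂ pᵢ.
−0.12·log₂(0.12) = 0.3671
−0.20·log₂(0.20) = 0.4644
−0.10·log₂(0.10) = 0.3322
−0.15·log₂(0.15) = 0.4105
−0.19·log₂(0.19) = 0.4552
−0.07·log₂(0.07) = 0.2686
−0.17·log₂(0.17) = 0.4346
Sum ≈ 2.7326 → 2.7326 bits.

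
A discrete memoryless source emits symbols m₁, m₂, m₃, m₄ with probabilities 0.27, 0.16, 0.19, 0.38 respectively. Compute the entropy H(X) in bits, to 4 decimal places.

1.9187 bits

H = −Σ pᵢ log₂ pᵢ.
−0.27·log₂(0.27) = 0.5100
−0.16·log₂(0.16) = 0.4230
−0.19·log₂(0.19) = 0.4552
−0.38·log₂(0.38) = 0.5305
Sum ≈ 1.9187 → 1.9187 bits.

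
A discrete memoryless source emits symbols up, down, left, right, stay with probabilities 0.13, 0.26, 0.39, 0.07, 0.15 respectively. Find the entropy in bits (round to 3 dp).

H = −Σ pᵢ log₂ pᵢ.
−0.13·log₂(0.13) = 0.3826
−0.26·log₂(0.26) = 0.5053
−0.39·log₂(0.39) = 0.5298
−0.07·log₂(0.07) = 0.2686
−0.15·log₂(0.15) = 0.4105
Sum ≈ 2.0968 → 2.097 bits.

2.097 bits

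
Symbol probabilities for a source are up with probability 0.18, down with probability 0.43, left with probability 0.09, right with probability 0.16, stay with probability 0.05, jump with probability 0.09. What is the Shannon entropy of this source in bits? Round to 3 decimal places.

H = −Σ pᵢ log₂ pᵢ.
−0.18·log₂(0.18) = 0.4453
−0.43·log₂(0.43) = 0.5236
−0.09·log₂(0.09) = 0.3127
−0.16·log₂(0.16) = 0.4230
−0.05·log₂(0.05) = 0.2161
−0.09·log₂(0.09) = 0.3127
Sum ≈ 2.2333 → 2.233 bits.

2.233 bits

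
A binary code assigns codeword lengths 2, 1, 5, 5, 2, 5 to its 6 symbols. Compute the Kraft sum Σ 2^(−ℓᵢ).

1.09375

With common denominator 2^5 = 32: Σ 2^(−ℓᵢ) = 8/32 + 16/32 + 1/32 + 1/32 + 8/32 + 1/32 = 35/32 = 1.09375.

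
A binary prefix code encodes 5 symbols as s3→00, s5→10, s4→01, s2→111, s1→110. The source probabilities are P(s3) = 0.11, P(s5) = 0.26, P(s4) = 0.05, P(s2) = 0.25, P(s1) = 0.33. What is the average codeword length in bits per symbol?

L̄ = Σ pᵢ·ℓᵢ = 0.11·2 + 0.26·2 + 0.05·2 + 0.25·3 + 0.33·3 = 2.58 bits/symbol.

2.58 bits/symbol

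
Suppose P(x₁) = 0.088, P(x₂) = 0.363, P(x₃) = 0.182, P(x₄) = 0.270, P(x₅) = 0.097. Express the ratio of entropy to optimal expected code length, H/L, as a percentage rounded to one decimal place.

97.2%

Entropy H = −Σ p log₂ p ≈ 2.1231 bits.
Huffman merges: 11/125+97/1000→37/200; 91/500+37/200→367/1000; 27/100+363/1000→633/1000; 367/1000+633/1000→1. L = 437/200 ≈ 2.1850.
Efficiency = H/L = 2.1231/2.1850 = 97.2%.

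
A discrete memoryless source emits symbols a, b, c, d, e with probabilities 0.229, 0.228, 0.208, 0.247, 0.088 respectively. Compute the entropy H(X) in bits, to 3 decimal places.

2.251 bits

H = −Σ pᵢ log₂ pᵢ.
−0.229·log₂(0.229) = 0.4870
−0.228·log₂(0.228) = 0.4863
−0.208·log₂(0.208) = 0.4712
−0.247·log₂(0.247) = 0.4983
−0.088·log₂(0.088) = 0.3086
Sum ≈ 2.2513 → 2.251 bits.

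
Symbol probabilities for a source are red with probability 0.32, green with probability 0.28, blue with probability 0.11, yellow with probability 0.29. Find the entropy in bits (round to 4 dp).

1.9084 bits

H = −Σ pᵢ log₂ pᵢ.
−0.32·log₂(0.32) = 0.5260
−0.28·log₂(0.28) = 0.5142
−0.11·log₂(0.11) = 0.3503
−0.29·log₂(0.29) = 0.5179
Sum ≈ 1.9084 → 1.9084 bits.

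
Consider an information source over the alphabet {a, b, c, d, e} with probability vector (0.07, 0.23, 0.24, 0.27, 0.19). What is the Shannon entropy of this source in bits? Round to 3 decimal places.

H = −Σ pᵢ log₂ pᵢ.
−0.07·log₂(0.07) = 0.2686
−0.23·log₂(0.23) = 0.4877
−0.24·log₂(0.24) = 0.4941
−0.27·log₂(0.27) = 0.5100
−0.19·log₂(0.19) = 0.4552
Sum ≈ 2.2156 → 2.216 bits.

2.216 bits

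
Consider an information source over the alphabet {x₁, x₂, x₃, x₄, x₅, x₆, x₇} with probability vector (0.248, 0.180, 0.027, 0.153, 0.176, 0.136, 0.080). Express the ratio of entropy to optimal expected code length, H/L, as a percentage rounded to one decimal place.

97.9%

Entropy H = −Σ p log₂ p ≈ 2.6233 bits.
Huffman merges: 27/1000+2/25→107/1000; 107/1000+17/125→243/1000; 153/1000+22/125→329/1000; 9/50+243/1000→423/1000; 31/125+329/1000→577/1000; 423/1000+577/1000→1. L = 2679/1000 ≈ 2.6790.
Efficiency = H/L = 2.6233/2.6790 = 97.9%.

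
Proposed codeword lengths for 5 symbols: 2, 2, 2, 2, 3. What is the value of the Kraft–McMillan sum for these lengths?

With common denominator 2^3 = 8: Σ 2^(−ℓᵢ) = 2/8 + 2/8 + 2/8 + 2/8 + 1/8 = 9/8 = 1.125.

1.125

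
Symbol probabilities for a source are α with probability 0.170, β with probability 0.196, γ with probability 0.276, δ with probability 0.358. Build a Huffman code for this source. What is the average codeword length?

Repeatedly combine the two least-probable nodes; the expected code length is the sum of the merged weights.
merge 17/100 + 49/250 → 183/500
merge 69/250 + 179/500 → 317/500
merge 183/500 + 317/500 → 1
L = 183/500 + 317/500 + 1 = 2 bits/symbol.

2 bits/symbol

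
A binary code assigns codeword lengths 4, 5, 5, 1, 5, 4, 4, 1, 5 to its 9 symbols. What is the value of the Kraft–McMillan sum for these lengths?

With common denominator 2^5 = 32: Σ 2^(−ℓᵢ) = 2/32 + 1/32 + 1/32 + 16/32 + 1/32 + 2/32 + 2/32 + 16/32 + 1/32 = 42/32 = 1.3125.

1.3125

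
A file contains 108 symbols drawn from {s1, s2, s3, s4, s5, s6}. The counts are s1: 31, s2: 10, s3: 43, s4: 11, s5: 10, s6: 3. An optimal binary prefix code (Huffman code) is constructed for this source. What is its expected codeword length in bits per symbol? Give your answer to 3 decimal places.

2.231 bits/symbol

Probabilities are the counts divided by 108.
Repeatedly combine the two least-probable nodes; the expected code length is the sum of the merged weights.
merge 1/36 + 5/54 → 13/108
merge 5/54 + 11/108 → 7/36
merge 13/108 + 7/36 → 17/54
merge 31/108 + 17/54 → 65/108
merge 43/108 + 65/108 → 1
L = 13/108 + 7/36 + 17/54 + 65/108 + 1 = 241/108 ≈ 2.231 bits/symbol.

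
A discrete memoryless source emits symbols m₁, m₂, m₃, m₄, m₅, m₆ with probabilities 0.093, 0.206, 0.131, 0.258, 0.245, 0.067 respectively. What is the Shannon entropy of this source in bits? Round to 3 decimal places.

2.435 bits

H = −Σ pᵢ log₂ pᵢ.
−0.093·log₂(0.093) = 0.3187
−0.206·log₂(0.206) = 0.4695
−0.131·log₂(0.131) = 0.3841
−0.258·log₂(0.258) = 0.5043
−0.245·log₂(0.245) = 0.4971
−0.067·log₂(0.067) = 0.2613
Sum ≈ 2.4350 → 2.435 bits.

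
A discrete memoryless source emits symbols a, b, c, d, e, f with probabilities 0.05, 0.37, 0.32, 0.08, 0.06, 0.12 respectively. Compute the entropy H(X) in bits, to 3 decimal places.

H = −Σ pᵢ log₂ pᵢ.
−0.05·log₂(0.05) = 0.2161
−0.37·log₂(0.37) = 0.5307
−0.32·log₂(0.32) = 0.5260
−0.08·log₂(0.08) = 0.2915
−0.06·log₂(0.06) = 0.2435
−0.12·log₂(0.12) = 0.3671
Sum ≈ 2.1750 → 2.175 bits.

2.175 bits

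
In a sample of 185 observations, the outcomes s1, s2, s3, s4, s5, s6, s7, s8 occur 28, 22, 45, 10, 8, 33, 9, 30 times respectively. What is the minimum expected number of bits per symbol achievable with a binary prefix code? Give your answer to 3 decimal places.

2.816 bits/symbol

Probabilities are the counts divided by 185.
Repeatedly combine the two least-probable nodes; the expected code length is the sum of the merged weights.
merge 8/185 + 9/185 → 17/185
merge 2/37 + 17/185 → 27/185
merge 22/185 + 27/185 → 49/185
merge 28/185 + 6/37 → 58/185
merge 33/185 + 9/37 → 78/185
merge 49/185 + 58/185 → 107/185
merge 78/185 + 107/185 → 1
L = 17/185 + 27/185 + 49/185 + 58/185 + 78/185 + 107/185 + 1 = 521/185 ≈ 2.816 bits/symbol.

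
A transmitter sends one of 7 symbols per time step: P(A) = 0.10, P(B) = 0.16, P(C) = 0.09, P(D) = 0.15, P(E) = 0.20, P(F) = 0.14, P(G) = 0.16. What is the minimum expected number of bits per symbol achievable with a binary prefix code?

Repeatedly combine the two least-probable nodes; the expected code length is the sum of the merged weights.
merge 9/100 + 1/10 → 19/100
merge 7/50 + 3/20 → 29/100
merge 4/25 + 4/25 → 8/25
merge 19/100 + 1/5 → 39/100
merge 29/100 + 8/25 → 61/100
merge 39/100 + 61/100 → 1
L = 19/100 + 29/100 + 8/25 + 39/100 + 61/100 + 1 = 14/5 = 2.8 bits/symbol.

2.8 bits/symbol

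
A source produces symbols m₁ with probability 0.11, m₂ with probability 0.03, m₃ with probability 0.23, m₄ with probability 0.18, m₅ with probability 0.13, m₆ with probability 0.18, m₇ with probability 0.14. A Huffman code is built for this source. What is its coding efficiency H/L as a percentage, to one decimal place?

97.4%

Entropy H = −Σ p log₂ p ≈ 2.6601 bits.
Huffman merges: 3/100+11/100→7/50; 13/100+7/50→27/100; 7/50+9/50→8/25; 9/50+23/100→41/100; 27/100+8/25→59/100; 41/100+59/100→1. L = 273/100 ≈ 2.7300.
Efficiency = H/L = 2.6601/2.7300 = 97.4%.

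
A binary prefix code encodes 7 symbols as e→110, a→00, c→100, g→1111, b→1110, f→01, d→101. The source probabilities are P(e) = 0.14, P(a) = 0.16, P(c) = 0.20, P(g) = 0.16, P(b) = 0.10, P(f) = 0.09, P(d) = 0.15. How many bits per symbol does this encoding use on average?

L̄ = Σ pᵢ·ℓᵢ = 0.14·3 + 0.16·2 + 0.20·3 + 0.16·4 + 0.10·4 + 0.09·2 + 0.15·3 = 3.01 bits/symbol.

3.01 bits/symbol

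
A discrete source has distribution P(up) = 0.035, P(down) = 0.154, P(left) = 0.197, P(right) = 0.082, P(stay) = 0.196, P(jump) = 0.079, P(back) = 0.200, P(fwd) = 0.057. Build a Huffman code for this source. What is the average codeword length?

Repeatedly combine the two least-probable nodes; the expected code length is the sum of the merged weights.
merge 7/200 + 57/1000 → 23/250
merge 79/1000 + 41/500 → 161/1000
merge 23/250 + 77/500 → 123/500
merge 161/1000 + 49/250 → 357/1000
merge 197/1000 + 1/5 → 397/1000
merge 123/500 + 357/1000 → 603/1000
merge 397/1000 + 603/1000 → 1
L = 23/250 + 161/1000 + 123/500 + 357/1000 + 397/1000 + 603/1000 + 1 = 357/125 = 2.856 bits/symbol.

2.856 bits/symbol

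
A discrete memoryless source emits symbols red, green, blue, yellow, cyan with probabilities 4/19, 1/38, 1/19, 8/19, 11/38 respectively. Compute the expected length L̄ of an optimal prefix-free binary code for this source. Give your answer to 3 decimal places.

Repeatedly combine the two least-probable nodes; the expected code length is the sum of the merged weights.
merge 1/38 + 1/19 → 3/38
merge 3/38 + 4/19 → 11/38
merge 11/38 + 11/38 → 11/19
merge 8/19 + 11/19 → 1
L = 3/38 + 11/38 + 11/19 + 1 = 37/19 ≈ 1.947 bits/symbol.

1.947 bits/symbol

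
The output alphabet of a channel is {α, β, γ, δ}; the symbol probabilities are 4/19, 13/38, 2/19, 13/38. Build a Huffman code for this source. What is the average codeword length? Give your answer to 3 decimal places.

Repeatedly combine the two least-probable nodes; the expected code length is the sum of the merged weights.
merge 2/19 + 4/19 → 6/19
merge 6/19 + 13/38 → 25/38
merge 13/38 + 25/38 → 1
L = 6/19 + 25/38 + 1 = 75/38 ≈ 1.974 bits/symbol.

1.974 bits/symbol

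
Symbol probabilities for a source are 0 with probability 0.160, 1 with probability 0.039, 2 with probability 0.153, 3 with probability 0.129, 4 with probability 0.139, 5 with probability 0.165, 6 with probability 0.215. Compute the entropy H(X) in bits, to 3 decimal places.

H = −Σ pᵢ log₂ pᵢ.
−0.160·log₂(0.160) = 0.4230
−0.039·log₂(0.039) = 0.1825
−0.153·log₂(0.153) = 0.4144
−0.129·log₂(0.129) = 0.3811
−0.139·log₂(0.139) = 0.3957
−0.165·log₂(0.165) = 0.4289
−0.215·log₂(0.215) = 0.4768
Sum ≈ 2.7025 → 2.702 bits.

2.702 bits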